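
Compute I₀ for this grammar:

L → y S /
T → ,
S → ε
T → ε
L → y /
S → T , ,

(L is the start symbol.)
First, augment the grammar with L' → L
I₀ = CLOSURE({ [L' → . L] }):
  [L' → . L] has the dot before L: add [L → . y S /], [L → . y /]
No further items can be added.

I₀ = { [L → . y /], [L → . y S /], [L' → . L] }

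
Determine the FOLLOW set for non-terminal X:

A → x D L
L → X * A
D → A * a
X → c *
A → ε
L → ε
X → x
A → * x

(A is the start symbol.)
{ '*' }

In L → X * A: X is followed by '*' A, add FIRST('*' A) \ {ε} = { '*' }

Taking the union: FOLLOW(X) = { '*' }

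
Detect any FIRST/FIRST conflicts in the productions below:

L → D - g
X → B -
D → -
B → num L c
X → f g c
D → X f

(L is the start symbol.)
No FIRST/FIRST conflicts.

A FIRST/FIRST conflict occurs when two productions N → α and N → β for the same non-terminal have FIRST(α) ∩ FIRST(β) ≠ ∅ (with ε ∈ FIRST of a nullable right-hand side, so two nullable alternatives also conflict).

FIRST sets of the non-terminals at (or reachable through a nullable prefix from) the front of some alternative:
  FIRST(B) = { 'num' }
  FIRST(X) = { 'f', 'num' }

Productions for X:
  X → B -: FIRST = { 'num' }
  X → f g c: FIRST = { 'f' }
Productions for D:
  D → -: FIRST = { '-' }
  D → X f: FIRST = { 'f', 'num' }
L, B have only one production, so no FIRST/FIRST conflict is possible there.

All alternatives of each non-terminal have pairwise disjoint FIRST sets.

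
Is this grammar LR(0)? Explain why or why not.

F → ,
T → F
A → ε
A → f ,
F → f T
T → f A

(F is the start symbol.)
A grammar is LR(0) if no state in the canonical LR(0) collection has:
  - both a shift item (dot before a terminal) and a complete item (shift-reduce conflict), or
  - two or more complete items (reduce-reduce conflict; the accept item [F' → F .] counts as a complete item here).

Augment with F' → F and build the canonical LR(0) collection (I0 = CLOSURE({[F' → . F]}), then GOTO on every symbol after a dot until no new states appear). It has 10 states:
  I0: { [F → . ,], [F → . f T], [F' → . F] }  — shift
  I1: { [F → , .] }  — reduce
  I2: { [F' → F .] }  — accept
  I3: { [F → . ,], [F → . f T], [F → f . T], [T → . F], [T → . f A] }  — shift
  I4: { [T → F .] }  — reduce
  I5: { [F → f T .] }  — reduce
  I6: { [A → . f ,], [A → .], [F → . ,], [F → . f T], [F → f . T], [T → . F], [T → . f A], [T → f . A] }  — shift, reduce
  I7: { [T → f A .] }  — reduce
  I8: { [A → . f ,], [A → .], [A → f . ,], [F → . ,], [F → . f T], [F → f . T], [T → . F], [T → . f A], [T → f . A] }  — shift, reduce
  I9: { [A → f , .], [F → , .] }  — 2 reduces

Conflict in state I6:
  Shift-reduce conflict between [A → .] and [A → . f ,]
So the grammar is NOT LR(0).

Answer: No. Shift-reduce conflict between [A → .] and [A → . f ,]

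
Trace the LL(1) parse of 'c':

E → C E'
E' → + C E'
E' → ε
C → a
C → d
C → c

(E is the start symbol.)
Stack is shown with the top on the left.

Stack   Input  Action
---------------------
E $     c $    output E → C E'
C E' $  c $    output C → c
c E' $  c $    match 'c'
E' $    $      output E' → ε
$       $      accept

The string is accepted.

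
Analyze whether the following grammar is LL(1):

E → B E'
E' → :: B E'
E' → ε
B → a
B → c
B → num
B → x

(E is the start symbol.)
A grammar is LL(1) if for each non-terminal N with multiple productions, the predict sets of those productions are pairwise disjoint, where PREDICT(N → α) = (FIRST(α) \ {ε}) ∪ (FOLLOW(N) if α ⇒* ε).

Relevant sets:
  FOLLOW(E') = { $ }

For E':
  PREDICT(E' → :: B E') = { '::' }
  PREDICT(E' → ε) = { $ }
For B:
  PREDICT(B → a) = { 'a' }
  PREDICT(B → c) = { 'c' }
  PREDICT(B → num) = { 'num' }
  PREDICT(B → x) = { 'x' }
E has a single production, so nothing to check there.

All predict sets are disjoint. The grammar IS LL(1).

Answer: Yes, the grammar is LL(1).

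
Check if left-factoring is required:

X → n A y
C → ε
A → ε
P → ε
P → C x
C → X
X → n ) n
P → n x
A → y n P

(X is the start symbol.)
Yes, X has productions with common prefix 'n'

Left-factoring is needed when two productions for the same non-terminal
share a common prefix on the right-hand side.

Productions for X:
  X → n A y
  X → n ) n
Productions for C:
  C → ε
  C → X
Productions for A:
  A → ε
  A → y n P
Productions for P:
  P → ε
  P → C x
  P → n x

Found common prefix 'n' in productions for X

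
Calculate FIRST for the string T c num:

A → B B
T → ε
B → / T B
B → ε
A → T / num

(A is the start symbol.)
{ 'c' }

FIRST sets of the non-terminals involved (from the grammar, by fixed-point iteration):
  FIRST(T) = { ε }

To compute FIRST(T c num), process the symbols left to right:
Symbol T is a non-terminal. Add FIRST(T) \ {ε} = { }
T is nullable (ε ∈ FIRST(T)), continue to the next symbol.
Symbol c is a terminal. Add 'c' and stop.
FIRST(T c num) = { 'c' }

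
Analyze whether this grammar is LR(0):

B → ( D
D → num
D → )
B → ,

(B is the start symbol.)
A grammar is LR(0) if no state in the canonical LR(0) collection has:
  - both a shift item (dot before a terminal) and a complete item (shift-reduce conflict), or
  - two or more complete items (reduce-reduce conflict; the accept item [B' → B .] counts as a complete item here).

Augment with B' → B and build the canonical LR(0) collection (I0 = CLOSURE({[B' → . B]}), then GOTO on every symbol after a dot until no new states appear). It has 7 states:
  I0: { [B → . ( D], [B → . ,], [B' → . B] }  — shift
  I1: { [B → ( . D], [D → . )], [D → . num] }  — shift
  I2: { [B → , .] }  — reduce
  I3: { [B' → B .] }  — accept
  I4: { [D → ) .] }  — reduce
  I5: { [B → ( D .] }  — reduce
  I6: { [D → num .] }  — reduce

Every state is either a pure shift/goto state or contains exactly one complete item and nothing to shift — no conflicts. The grammar is LR(0).

Answer: Yes, the grammar is LR(0)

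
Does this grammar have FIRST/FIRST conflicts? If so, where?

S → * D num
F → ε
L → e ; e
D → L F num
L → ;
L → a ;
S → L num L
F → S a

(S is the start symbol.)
FIRST sets of the non-terminals at (or reachable through a nullable prefix from) the front of some alternative:
  FIRST(L) = { ';', 'a', 'e' }
  FIRST(S) = { '*', ';', 'a', 'e' }

Productions for S:
  S → * D num: FIRST = { '*' }
  S → L num L: FIRST = { ';', 'a', 'e' }
Productions for F:
  F → ε: FIRST = { ε }
  F → S a: FIRST = { '*', ';', 'a', 'e' }
Productions for L:
  L → e ; e: FIRST = { 'e' }
  L → ;: FIRST = { ';' }
  L → a ;: FIRST = { 'a' }
D has only one production, so no FIRST/FIRST conflict is possible there.

All alternatives of each non-terminal have pairwise disjoint FIRST sets.

Answer: No FIRST/FIRST conflicts.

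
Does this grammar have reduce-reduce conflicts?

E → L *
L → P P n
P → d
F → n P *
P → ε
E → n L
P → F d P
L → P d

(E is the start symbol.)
Augment with E' → E and build the canonical LR(0) collection (I0 = CLOSURE({[E' → . E]}), then GOTO on every symbol after a dot until no new states appear). It has 18 states:
  I0: { [E → . L *], [E → . n L], [E' → . E], [F → . n P *], [L → . P P n], [L → . P d], [P → . F d P], [P → . d], [P → .] }  — shift, reduce
  I1: { [E' → E .] }  — accept
  I2: { [P → F . d P] }  — shift
  I3: { [E → L . *] }  — shift
  I4: { [F → . n P *], [L → P . P n], [L → P . d], [P → . F d P], [P → . d], [P → .] }  — shift, reduce
  I5: { [P → d .] }  — reduce
  I6: { [E → n . L], [F → . n P *], [F → n . P *], [L → . P P n], [L → . P d], [P → . F d P], [P → . d], [P → .] }  — shift, reduce
  I7: { [E → n L .] }  — reduce
  I8: { [F → . n P *], [F → n P . *], [L → P . P n], [L → P . d], [P → . F d P], [P → . d], [P → .] }  — shift, reduce
  I9: { [F → . n P *], [F → n . P *], [P → . F d P], [P → . d], [P → .] }  — shift, reduce
  I10: { [F → n P . *] }  — shift
  I11: { [F → n P * .] }  — reduce
  I12: { [L → P P . n] }  — shift
  I13: { [L → P d .], [P → d .] }  — 2 reduces
  I14: { [L → P P n .] }  — reduce
  I15: { [E → L * .] }  — reduce
  I16: { [F → . n P *], [P → . F d P], [P → . d], [P → .], [P → F d . P] }  — shift, reduce
  I17: { [P → F d P .] }  — reduce

I13 contains complete items [L → P d .], [P → d .] — reduce-reduce conflict.

Answer: Yes — I13: [L → P d .] vs [P → d .]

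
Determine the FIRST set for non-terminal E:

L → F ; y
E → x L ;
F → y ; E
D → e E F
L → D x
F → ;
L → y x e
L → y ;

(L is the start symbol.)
From E → x L ;:
  - x is a terminal: add 'x' and stop

Collecting: FIRST(E) = { 'x' }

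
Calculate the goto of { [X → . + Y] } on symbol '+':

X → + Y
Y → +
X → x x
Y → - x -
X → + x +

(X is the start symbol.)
{ [X → + . Y], [Y → . +], [Y → . - x -] }

GOTO(I, '+') = CLOSURE({ [A → αX.β] : [A → α.Xβ] ∈ I, X = '+' })

Items with dot before '+', with the dot advanced:
  [X → . + Y] → [X → + . Y]
Closure of the advanced items:
  [X → + . Y] has the dot before Y: add [Y → . +], [Y → . - x -]

GOTO = { [X → + . Y], [Y → . +], [Y → . - x -] }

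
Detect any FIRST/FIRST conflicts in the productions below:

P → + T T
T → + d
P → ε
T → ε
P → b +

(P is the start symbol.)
No FIRST/FIRST conflicts.

Productions for P:
  P → + T T: FIRST = { '+' }
  P → ε: FIRST = { ε }
  P → b +: FIRST = { 'b' }
Productions for T:
  T → + d: FIRST = { '+' }
  T → ε: FIRST = { ε }

All alternatives of each non-terminal have pairwise disjoint FIRST sets.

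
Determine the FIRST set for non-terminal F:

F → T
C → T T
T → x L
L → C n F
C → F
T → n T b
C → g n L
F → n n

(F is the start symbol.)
{ 'n', 'x' }

To compute FIRST(F), examine every production with F on the left-hand side, reading each right-hand side left to right until a non-nullable symbol is reached.

FIRST sets of the other non-terminals involved (by the same procedure, iterated to a fixed point):
  FIRST(T) = { 'n', 'x' }

From F → T:
  - T is a non-terminal: add FIRST(T) \ {ε} = { 'n', 'x' }
    T is not nullable, so stop
From F → n n:
  - n is a terminal: add 'n' and stop

Collecting: FIRST(F) = { 'n', 'x' }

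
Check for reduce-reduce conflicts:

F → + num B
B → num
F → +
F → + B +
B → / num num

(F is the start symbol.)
No reduce-reduce conflicts

A reduce-reduce conflict occurs when an LR(0) state has two complete items [A → α .] and [B → β .] — both call for a reduction, and with no lookahead the parser cannot choose between them.

Augment with F' → F and build the canonical LR(0) collection (I0 = CLOSURE({[F' → . F]}), then GOTO on every symbol after a dot until no new states appear). It has 11 states:
  I0: { [F → . + B +], [F → . + num B], [F → . +], [F' → . F] }  — shift
  I1: { [B → . / num num], [B → . num], [F → + . B +], [F → + . num B], [F → + .] }  — shift, reduce
  I2: { [F' → F .] }  — accept
  I3: { [B → / . num num] }  — shift
  I4: { [F → + B . +] }  — shift
  I5: { [B → . / num num], [B → . num], [B → num .], [F → + num . B] }  — shift, reduce
  I6: { [F → + num B .] }  — reduce
  I7: { [B → num .] }  — reduce
  I8: { [F → + B + .] }  — reduce
  I9: { [B → / num . num] }  — shift
  I10: { [B → / num num .] }  — reduce

No state contains more than one complete item.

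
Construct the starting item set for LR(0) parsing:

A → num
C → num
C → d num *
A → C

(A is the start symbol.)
{ [A → . C], [A → . num], [A' → . A], [C → . d num *], [C → . num] }

First, augment the grammar with A' → A
I₀ = CLOSURE({ [A' → . A] }):
  [A' → . A] has the dot before A: add [A → . num], [A → . C]
  [A → . C] has the dot before C: add [C → . num], [C → . d num *]
No further items can be added.

I₀ = { [A → . C], [A → . num], [A' → . A], [C → . d num *], [C → . num] }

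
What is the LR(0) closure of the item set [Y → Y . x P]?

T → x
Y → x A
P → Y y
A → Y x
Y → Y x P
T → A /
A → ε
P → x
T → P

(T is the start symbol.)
{ [Y → Y . x P] }

Start with: [Y → Y . x P]
The dot precedes the terminal x, so nothing is added.

CLOSURE = { [Y → Y . x P] }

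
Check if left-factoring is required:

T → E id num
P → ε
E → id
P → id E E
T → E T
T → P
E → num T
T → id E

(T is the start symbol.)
Left-factoring is needed when two productions for the same non-terminal
share a common prefix on the right-hand side.

Productions for T:
  T → E id num
  T → E T
  T → P
  T → id E
Productions for P:
  P → ε
  P → id E E
Productions for E:
  E → id
  E → num T

Found common prefix 'E' in productions for T

Answer: Yes, T has productions with common prefix 'E'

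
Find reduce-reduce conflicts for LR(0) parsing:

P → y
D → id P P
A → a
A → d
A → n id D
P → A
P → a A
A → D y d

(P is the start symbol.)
No reduce-reduce conflicts

Augment with P' → P and build the canonical LR(0) collection (I0 = CLOSURE({[P' → . P]}), then GOTO on every symbol after a dot until no new states appear). It has 17 states:
  I0: { [A → . D y d], [A → . a], [A → . d], [A → . n id D], [D → . id P P], [P → . A], [P → . a A], [P → . y], [P' → . P] }  — shift
  I1: { [P → A .] }  — reduce
  I2: { [A → D . y d] }  — shift
  I3: { [P' → P .] }  — accept
  I4: { [A → . D y d], [A → . a], [A → . d], [A → . n id D], [A → a .], [D → . id P P], [P → a . A] }  — shift, reduce
  I5: { [A → d .] }  — reduce
  I6: { [A → . D y d], [A → . a], [A → . d], [A → . n id D], [D → . id P P], [D → id . P P], [P → . A], [P → . a A], [P → . y] }  — shift
  I7: { [A → n . id D] }  — shift
  I8: { [P → y .] }  — reduce
  I9: { [A → n id . D], [D → . id P P] }  — shift
  I10: { [A → n id D .] }  — reduce
  I11: { [A → . D y d], [A → . a], [A → . d], [A → . n id D], [D → . id P P], [D → id P . P], [P → . A], [P → . a A], [P → . y] }  — shift
  I12: { [D → id P P .] }  — reduce
  I13: { [P → a A .] }  — reduce
  I14: { [A → a .] }  — reduce
  I15: { [A → D y . d] }  — shift
  I16: { [A → D y d .] }  — reduce

No state contains more than one complete item.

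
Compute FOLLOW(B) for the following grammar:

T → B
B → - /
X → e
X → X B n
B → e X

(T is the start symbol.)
{ $, 'n' }

In T → B: B is at the end, add FOLLOW(T)
In X → X B n: B is followed by n, add FIRST(n) \ {ε} = { 'n' }

The FOLLOW sets referred to above (computed the same way, to a fixed point):
  FOLLOW(T) = { $ }

Taking the union: FOLLOW(B) = { $, 'n' }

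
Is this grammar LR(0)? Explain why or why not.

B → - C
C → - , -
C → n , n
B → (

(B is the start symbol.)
Augment with B' → B and build the canonical LR(0) collection (I0 = CLOSURE({[B' → . B]}), then GOTO on every symbol after a dot until no new states appear). It has 11 states:
  I0: { [B → . (], [B → . - C], [B' → . B] }  — shift
  I1: { [B → ( .] }  — reduce
  I2: { [B → - . C], [C → . - , -], [C → . n , n] }  — shift
  I3: { [B' → B .] }  — accept
  I4: { [C → - . , -] }  — shift
  I5: { [B → - C .] }  — reduce
  I6: { [C → n . , n] }  — shift
  I7: { [C → n , . n] }  — shift
  I8: { [C → n , n .] }  — reduce
  I9: { [C → - , . -] }  — shift
  I10: { [C → - , - .] }  — reduce

Every state is either a pure shift/goto state or contains exactly one complete item and nothing to shift — no conflicts. The grammar is LR(0).

Answer: Yes, the grammar is LR(0)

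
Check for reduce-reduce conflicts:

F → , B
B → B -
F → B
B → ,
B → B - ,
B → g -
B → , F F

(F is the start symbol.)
Augment with F' → F and build the canonical LR(0) collection (I0 = CLOSURE({[F' → . F]}), then GOTO on every symbol after a dot until no new states appear). It has 11 states:
  I0: { [B → . , F F], [B → . ,], [B → . B - ,], [B → . B -], [B → . g -], [F → . , B], [F → . B], [F' → . F] }  — shift
  I1: { [B → , . F F], [B → , .], [B → . , F F], [B → . ,], [B → . B - ,], [B → . B -], [B → . g -], [F → , . B], [F → . , B], [F → . B] }  — shift, reduce
  I2: { [B → B . - ,], [B → B . -], [F → B .] }  — shift, reduce
  I3: { [F' → F .] }  — accept
  I4: { [B → g . -] }  — shift
  I5: { [B → g - .] }  — reduce
  I6: { [B → B - . ,], [B → B - .] }  — shift, reduce
  I7: { [B → B - , .] }  — reduce
  I8: { [B → B . - ,], [B → B . -], [F → , B .], [F → B .] }  — shift, 2 reduces
  I9: { [B → , F . F], [B → . , F F], [B → . ,], [B → . B - ,], [B → . B -], [B → . g -], [F → . , B], [F → . B] }  — shift
  I10: { [B → , F F .] }  — reduce

I8 contains complete items [F → , B .], [F → B .] — reduce-reduce conflict.

Answer: Yes — I8: [F → , B .] vs [F → B .]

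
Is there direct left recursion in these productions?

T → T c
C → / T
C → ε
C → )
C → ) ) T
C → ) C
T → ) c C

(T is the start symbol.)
T → T c: LEFT RECURSIVE (starts with T)
C → / T: starts with '/'
C → ε: starts with ε
C → ): starts with ')'
C → ) ) T: starts with ')'
C → ) C: starts with ')'
T → ) c C: starts with ')'

The grammar has direct left recursion on: T.

Answer: Yes, T is left-recursive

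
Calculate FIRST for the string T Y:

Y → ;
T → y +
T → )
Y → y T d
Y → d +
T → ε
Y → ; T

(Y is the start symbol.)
FIRST sets of the non-terminals involved (from the grammar, by fixed-point iteration):
  FIRST(T) = { ')', 'y', ε }
  FIRST(Y) = { ';', 'd', 'y' }

To compute FIRST(T Y), process the symbols left to right:
Symbol T is a non-terminal. Add FIRST(T) \ {ε} = { ')', 'y' }
T is nullable (ε ∈ FIRST(T)), continue to the next symbol.
Symbol Y is a non-terminal. Add FIRST(Y) \ {ε} = { ';', 'd', 'y' }
Y is not nullable (ε ∉ FIRST(Y)), so stop here.
FIRST(T Y) = { ')', ';', 'd', 'y' }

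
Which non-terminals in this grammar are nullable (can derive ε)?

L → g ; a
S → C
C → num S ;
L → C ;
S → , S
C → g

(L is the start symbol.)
There are no ε-productions, so no non-terminal can derive ε.
No non-terminals are nullable.

Answer: None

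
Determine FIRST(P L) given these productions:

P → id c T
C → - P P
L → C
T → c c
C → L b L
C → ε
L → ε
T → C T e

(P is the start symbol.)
{ 'id' }

FIRST sets of the non-terminals involved (from the grammar, by fixed-point iteration):
  FIRST(P) = { 'id' }

To compute FIRST(P L), process the symbols left to right:
Symbol P is a non-terminal. Add FIRST(P) \ {ε} = { 'id' }
P is not nullable (ε ∉ FIRST(P)), so stop here.
FIRST(P L) = { 'id' }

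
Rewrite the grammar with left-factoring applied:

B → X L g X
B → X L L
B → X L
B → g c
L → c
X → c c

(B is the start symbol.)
Left-factoring transforms A → αβ₁ | αβ₂ into A → αA' and A' → β₁ | β₂
(α is the longest common prefix among the alternatives). Repeat until
no nonterminal has two alternatives with a common prefix.

Round 1: B has alternatives sharing prefix 'X L'. Introduce B': B → X L B'
  Add: B' → g X
  Add: B' → L
  Add: B' → ε

No remaining common prefixes — done.

Resulting grammar:
B → X L B'
B' → g X
B' → L
B' → ε
B → g c
L → c
X → c c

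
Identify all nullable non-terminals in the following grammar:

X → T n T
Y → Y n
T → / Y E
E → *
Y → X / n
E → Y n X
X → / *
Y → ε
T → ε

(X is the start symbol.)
{ 'T', 'Y' }

A non-terminal is nullable if it can derive ε (the empty string): either it has an ε-production, or it has a production whose right-hand side consists entirely of nullable non-terminals.

ε-productions: Y → ε, T → ε
So Y, T are immediately nullable.
No further non-terminal can be added: every production for the remaining non-terminals contains a terminal or a non-nullable non-terminal.
Nullable = { 'T', 'Y' }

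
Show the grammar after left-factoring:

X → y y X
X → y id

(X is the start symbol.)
X → y X'
X' → y X
X' → id

Left-factoring transforms A → αβ₁ | αβ₂ into A → αA' and A' → β₁ | β₂
(α is the longest common prefix among the alternatives). Repeat until
no nonterminal has two alternatives with a common prefix.

Round 1: X has alternatives sharing prefix 'y'. Introduce X': X → y X'
  Add: X' → y X
  Add: X' → id

No remaining common prefixes — done.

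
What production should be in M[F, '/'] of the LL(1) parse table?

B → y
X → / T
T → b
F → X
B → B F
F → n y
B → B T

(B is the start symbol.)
To find M[F, '/'], we find productions for F where '/' is in the predict set (PREDICT(N → α) = (FIRST(α) \ {ε}) ∪ (FOLLOW(N) if α ⇒* ε)).

Relevant sets:
  FIRST(X) = { '/' }

F → X: PREDICT = { '/' }
  '/' is in predict set, so this production goes in M[F, '/']
F → n y: PREDICT = { 'n' }

M[F, '/'] = F → X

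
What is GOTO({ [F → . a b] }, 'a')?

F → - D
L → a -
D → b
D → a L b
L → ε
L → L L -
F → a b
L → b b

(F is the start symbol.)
GOTO(I, 'a') = CLOSURE({ [A → αX.β] : [A → α.Xβ] ∈ I, X = 'a' })

Items with dot before 'a', with the dot advanced:
  [F → . a b] → [F → a . b]
Closure adds nothing (no advanced item has the dot before a non-terminal).

GOTO = { [F → a . b] }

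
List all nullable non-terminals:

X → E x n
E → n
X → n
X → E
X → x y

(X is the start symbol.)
A non-terminal is nullable if it can derive ε (the empty string): either it has an ε-production, or it has a production whose right-hand side consists entirely of nullable non-terminals.

There are no ε-productions, so no non-terminal can derive ε.
No non-terminals are nullable.

Answer: None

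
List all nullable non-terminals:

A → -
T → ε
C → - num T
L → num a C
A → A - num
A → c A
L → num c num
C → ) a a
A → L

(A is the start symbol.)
{ 'T' }

ε-productions: T → ε
So T is immediately nullable.
No further non-terminal can be added: every production for the remaining non-terminals contains a terminal or a non-nullable non-terminal.
Nullable = { 'T' }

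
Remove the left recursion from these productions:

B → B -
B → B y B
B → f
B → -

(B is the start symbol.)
B is directly left-recursive. The standard transformation for
  A → A α₁ | ... | A α_m | β₁ | ... | β_n
is
  A  → β₁ A' | ... | β_n A'
  A' → α₁ A' | ... | α_m A' | ε

B → f becomes B → f B'
B → - becomes B → - B'
B → B - becomes B' → - B'
B → B y B becomes B' → y B B'
Add B' → ε

Resulting grammar:
B → f B'
B → - B'
B' → - B'
B' → y B B'
B' → ε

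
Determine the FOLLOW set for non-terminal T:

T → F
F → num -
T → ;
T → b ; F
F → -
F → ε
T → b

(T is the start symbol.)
T is the start symbol, so $ ∈ FOLLOW(T).
T does not occur on any right-hand side.

Taking the union: FOLLOW(T) = { $ }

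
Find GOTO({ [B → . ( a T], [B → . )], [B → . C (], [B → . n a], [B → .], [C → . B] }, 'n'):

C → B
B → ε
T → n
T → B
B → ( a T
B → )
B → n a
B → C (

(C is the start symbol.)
{ [B → n . a] }

GOTO(I, 'n') = CLOSURE({ [A → αX.β] : [A → α.Xβ] ∈ I, X = 'n' })

Items with dot before 'n', with the dot advanced:
  [B → . n a] → [B → n . a]
Closure adds nothing (no advanced item has the dot before a non-terminal).

GOTO = { [B → n . a] }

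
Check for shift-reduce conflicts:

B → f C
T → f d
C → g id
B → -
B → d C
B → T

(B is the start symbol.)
No shift-reduce conflicts

A shift-reduce conflict occurs when an LR(0) state has both:
  - a complete (reduce) item [A → α .] (dot at the end), and
  - a shift item [B → β . c γ] (dot before a terminal).

Augment with B' → B and build the canonical LR(0) collection (I0 = CLOSURE({[B' → . B]}), then GOTO on every symbol after a dot until no new states appear). It has 11 states:
  I0: { [B → . -], [B → . T], [B → . d C], [B → . f C], [B' → . B], [T → . f d] }  — shift
  I1: { [B → - .] }  — reduce
  I2: { [B' → B .] }  — accept
  I3: { [B → T .] }  — reduce
  I4: { [B → d . C], [C → . g id] }  — shift
  I5: { [B → f . C], [C → . g id], [T → f . d] }  — shift
  I6: { [B → f C .] }  — reduce
  I7: { [T → f d .] }  — reduce
  I8: { [C → g . id] }  — shift
  I9: { [C → g id .] }  — reduce
  I10: { [B → d C .] }  — reduce

No state contains both a complete item and a shift item.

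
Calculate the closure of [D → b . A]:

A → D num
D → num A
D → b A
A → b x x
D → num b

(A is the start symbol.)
Start with: [D → b . A]
  [D → b . A] has the dot before A: add [A → . D num], [A → . b x x]
  [A → . D num] has the dot before D: add [D → . num A], [D → . b A], [D → . num b]
No further items can be added.

CLOSURE = { [A → . D num], [A → . b x x], [D → . b A], [D → . num A], [D → . num b], [D → b . A] }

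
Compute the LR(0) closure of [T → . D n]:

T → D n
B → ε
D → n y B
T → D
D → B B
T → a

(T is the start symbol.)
To compute CLOSURE, for each item [A → α.Bβ] where B is a non-terminal, add [B → .γ] for all productions B → γ; repeat for the newly added items until nothing changes.

Start with: [T → . D n]
  [T → . D n] has the dot before D: add [D → . n y B], [D → . B B]
  [D → . B B] has the dot before B: add [B → .]
No further items can be added.

CLOSURE = { [B → .], [D → . B B], [D → . n y B], [T → . D n] }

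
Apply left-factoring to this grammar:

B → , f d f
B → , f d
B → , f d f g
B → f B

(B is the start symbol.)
Left-factoring transforms A → αβ₁ | αβ₂ into A → αA' and A' → β₁ | β₂
(α is the longest common prefix among the alternatives). Repeat until
no nonterminal has two alternatives with a common prefix.

Round 1: B has alternatives sharing prefix ', f d'. Introduce B': B → , f d B'
  Add: B' → f
  Add: B' → ε
  Add: B' → f g

Round 2: B' has alternatives sharing prefix 'f'. Introduce B'': B' → f B''
  Add: B'' → ε
  Add: B'' → g

No remaining common prefixes — done.

Resulting grammar:
B → , f d B'
B' → f B''
B'' → ε
B'' → g
B' → ε
B → f B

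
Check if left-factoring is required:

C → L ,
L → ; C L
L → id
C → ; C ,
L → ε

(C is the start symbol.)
Left-factoring is needed when two productions for the same non-terminal
share a common prefix on the right-hand side.

Productions for C:
  C → L ,
  C → ; C ,
Productions for L:
  L → ; C L
  L → id
  L → ε

No common prefixes found.

Answer: No, left-factoring is not needed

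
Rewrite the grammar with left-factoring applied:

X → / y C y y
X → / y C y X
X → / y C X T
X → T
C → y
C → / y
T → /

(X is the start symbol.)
Left-factoring transforms A → αβ₁ | αβ₂ into A → αA' and A' → β₁ | β₂
(α is the longest common prefix among the alternatives). Repeat until
no nonterminal has two alternatives with a common prefix.

Round 1: X has alternatives sharing prefix '/ y C'. Introduce X': X → / y C X'
  Add: X' → y y
  Add: X' → y X
  Add: X' → X T

Round 2: X' has alternatives sharing prefix 'y'. Introduce X'': X' → y X''
  Add: X'' → y
  Add: X'' → X

No remaining common prefixes — done.

Resulting grammar:
X → / y C X'
X' → y X''
X'' → y
X'' → X
X' → X T
X → T
C → y
C → / y
T → /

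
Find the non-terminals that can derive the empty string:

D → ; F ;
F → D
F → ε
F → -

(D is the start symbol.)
{ 'F' }

A non-terminal is nullable if it can derive ε (the empty string): either it has an ε-production, or it has a production whose right-hand side consists entirely of nullable non-terminals.

ε-productions: F → ε
So F is immediately nullable.
No further non-terminal can be added: every production for the remaining non-terminals contains a terminal or a non-nullable non-terminal.
Nullable = { 'F' }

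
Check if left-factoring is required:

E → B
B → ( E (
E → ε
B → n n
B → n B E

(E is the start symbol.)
Left-factoring is needed when two productions for the same non-terminal
share a common prefix on the right-hand side.

Productions for E:
  E → B
  E → ε
Productions for B:
  B → ( E (
  B → n n
  B → n B E

Found common prefix 'n' in productions for B

Answer: Yes, B has productions with common prefix 'n'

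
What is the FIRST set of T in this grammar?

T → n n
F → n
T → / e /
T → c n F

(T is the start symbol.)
{ '/', 'c', 'n' }

To compute FIRST(T), examine every production with T on the left-hand side, reading each right-hand side left to right until a non-nullable symbol is reached.

From T → n n:
  - n is a terminal: add 'n' and stop
From T → / e /:
  - '/' is a terminal: add '/' and stop
From T → c n F:
  - c is a terminal: add 'c' and stop

Collecting: FIRST(T) = { '/', 'c', 'n' }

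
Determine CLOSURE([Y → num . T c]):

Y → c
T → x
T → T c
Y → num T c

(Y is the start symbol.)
{ [T → . T c], [T → . x], [Y → num . T c] }

To compute CLOSURE, for each item [A → α.Bβ] where B is a non-terminal, add [B → .γ] for all productions B → γ; repeat for the newly added items until nothing changes.

Start with: [Y → num . T c]
  [Y → num . T c] has the dot before T: add [T → . x], [T → . T c]
No further items can be added.

CLOSURE = { [T → . T c], [T → . x], [Y → num . T c] }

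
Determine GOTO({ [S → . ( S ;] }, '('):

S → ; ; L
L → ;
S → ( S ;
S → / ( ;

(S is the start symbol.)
GOTO(I, '(') = CLOSURE({ [A → αX.β] : [A → α.Xβ] ∈ I, X = '(' })

Items with dot before '(', with the dot advanced:
  [S → . ( S ;] → [S → ( . S ;]
Closure of the advanced items:
  [S → ( . S ;] has the dot before S: add [S → . ; ; L], [S → . ( S ;], [S → . / ( ;]

GOTO = { [S → ( . S ;], [S → . ( S ;], [S → . / ( ;], [S → . ; ; L] }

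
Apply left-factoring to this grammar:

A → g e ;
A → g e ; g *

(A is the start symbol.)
Left-factoring transforms A → αβ₁ | αβ₂ into A → αA' and A' → β₁ | β₂
(α is the longest common prefix among the alternatives). Repeat until
no nonterminal has two alternatives with a common prefix.

Round 1: A has alternatives sharing prefix 'g e ;'. Introduce A': A → g e ; A'
  Add: A' → ε
  Add: A' → g *

No remaining common prefixes — done.

Resulting grammar:
A → g e ; A'
A' → ε
A' → g *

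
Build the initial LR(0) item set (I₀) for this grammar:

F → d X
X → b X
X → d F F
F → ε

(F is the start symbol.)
{ [F → . d X], [F → .], [F' → . F] }

First, augment the grammar with F' → F
I₀ = CLOSURE({ [F' → . F] }):
  [F' → . F] has the dot before F: add [F → . d X], [F → .]
No further items can be added.

I₀ = { [F → . d X], [F → .], [F' → . F] }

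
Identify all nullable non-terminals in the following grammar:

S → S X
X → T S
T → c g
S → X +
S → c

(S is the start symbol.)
None

A non-terminal is nullable if it can derive ε (the empty string): either it has an ε-production, or it has a production whose right-hand side consists entirely of nullable non-terminals.

There are no ε-productions, so no non-terminal can derive ε.
No non-terminals are nullable.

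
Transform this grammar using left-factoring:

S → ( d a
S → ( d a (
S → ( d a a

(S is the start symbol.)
S → ( d a S'
S' → ε
S' → (
S' → a

Left-factoring transforms A → αβ₁ | αβ₂ into A → αA' and A' → β₁ | β₂
(α is the longest common prefix among the alternatives). Repeat until
no nonterminal has two alternatives with a common prefix.

Round 1: S has alternatives sharing prefix '( d a'. Introduce S': S → ( d a S'
  Add: S' → ε
  Add: S' → (
  Add: S' → a

No remaining common prefixes — done.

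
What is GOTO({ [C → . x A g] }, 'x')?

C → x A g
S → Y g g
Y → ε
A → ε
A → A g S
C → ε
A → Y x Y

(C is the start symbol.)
GOTO(I, 'x') = CLOSURE({ [A → αX.β] : [A → α.Xβ] ∈ I, X = 'x' })

Items with dot before 'x', with the dot advanced:
  [C → . x A g] → [C → x . A g]
Closure of the advanced items:
  [C → x . A g] has the dot before A: add [A → .], [A → . A g S], [A → . Y x Y]
  [A → . Y x Y] has the dot before Y: add [Y → .]

GOTO = { [A → . A g S], [A → . Y x Y], [A → .], [C → x . A g], [Y → .] }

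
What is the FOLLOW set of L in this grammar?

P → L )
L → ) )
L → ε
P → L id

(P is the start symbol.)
To compute FOLLOW(L), find every occurrence of L on a right-hand side N → α L β: add FIRST(β) \ {ε}, and if β is empty or nullable also add FOLLOW(N). Iterate to a fixed point.

In P → L ): L is followed by ')', add FIRST(')') \ {ε} = { ')' }
In P → L id: L is followed by id, add FIRST(id) \ {ε} = { 'id' }

Taking the union: FOLLOW(L) = { ')', 'id' }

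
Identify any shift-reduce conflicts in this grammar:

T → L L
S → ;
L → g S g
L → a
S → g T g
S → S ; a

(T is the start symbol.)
No shift-reduce conflicts

A shift-reduce conflict occurs when an LR(0) state has both:
  - a complete (reduce) item [A → α .] (dot at the end), and
  - a shift item [B → β . c γ] (dot before a terminal).

Augment with T' → T and build the canonical LR(0) collection (I0 = CLOSURE({[T' → . T]}), then GOTO on every symbol after a dot until no new states appear). It has 14 states:
  I0: { [L → . a], [L → . g S g], [T → . L L], [T' → . T] }  — shift
  I1: { [L → . a], [L → . g S g], [T → L . L] }  — shift
  I2: { [T' → T .] }  — accept
  I3: { [L → a .] }  — reduce
  I4: { [L → g . S g], [S → . ;], [S → . S ; a], [S → . g T g] }  — shift
  I5: { [S → ; .] }  — reduce
  I6: { [L → g S . g], [S → S . ; a] }  — shift
  I7: { [L → . a], [L → . g S g], [S → g . T g], [T → . L L] }  — shift
  I8: { [S → g T . g] }  — shift
  I9: { [S → g T g .] }  — reduce
  I10: { [S → S ; . a] }  — shift
  I11: { [L → g S g .] }  — reduce
  I12: { [S → S ; a .] }  — reduce
  I13: { [T → L L .] }  — reduce

No state contains both a complete item and a shift item.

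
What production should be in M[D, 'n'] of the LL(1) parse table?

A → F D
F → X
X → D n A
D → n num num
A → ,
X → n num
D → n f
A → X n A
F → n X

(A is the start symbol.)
D → n num num, D → n f

To find M[D, 'n'], we find productions for D where 'n' is in the predict set (PREDICT(N → α) = (FIRST(α) \ {ε}) ∪ (FOLLOW(N) if α ⇒* ε)).

D → n num num: PREDICT = { 'n' }
  'n' is in predict set, so this production goes in M[D, 'n']
D → n f: PREDICT = { 'n' }
  'n' is in predict set, so this production goes in M[D, 'n']

M[D, 'n'] = D → n num num, D → n f  (a multiply-defined cell — the grammar is not LL(1))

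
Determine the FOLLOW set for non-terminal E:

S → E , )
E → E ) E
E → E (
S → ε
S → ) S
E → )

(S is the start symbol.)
To compute FOLLOW(E), find every occurrence of E on a right-hand side N → α E β: add FIRST(β) \ {ε}, and if β is empty or nullable also add FOLLOW(N). Iterate to a fixed point.

In S → E , ): E is followed by ',' ')', add FIRST(',' ')') \ {ε} = { ',' }
In E → E ) E: E is followed by ')' E, add FIRST(')' E) \ {ε} = { ')' }
In E → E ) E: E is at the end; this adds FOLLOW(E) to itself — nothing new
In E → E (: E is followed by '(', add FIRST('(') \ {ε} = { '(' }

Taking the union: FOLLOW(E) = { '(', ')', ',' }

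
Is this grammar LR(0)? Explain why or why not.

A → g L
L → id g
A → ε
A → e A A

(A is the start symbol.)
No. Shift-reduce conflict between [A → .] and [A → . e A A]

A grammar is LR(0) if no state in the canonical LR(0) collection has:
  - both a shift item (dot before a terminal) and a complete item (shift-reduce conflict), or
  - two or more complete items (reduce-reduce conflict; the accept item [A' → A .] counts as a complete item here).

Augment with A' → A and build the canonical LR(0) collection (I0 = CLOSURE({[A' → . A]}), then GOTO on every symbol after a dot until no new states appear). It has 9 states:
  I0: { [A → . e A A], [A → . g L], [A → .], [A' → . A] }  — shift, reduce
  I1: { [A' → A .] }  — accept
  I2: { [A → . e A A], [A → . g L], [A → .], [A → e . A A] }  — shift, reduce
  I3: { [A → g . L], [L → . id g] }  — shift
  I4: { [A → g L .] }  — reduce
  I5: { [L → id . g] }  — shift
  I6: { [L → id g .] }  — reduce
  I7: { [A → . e A A], [A → . g L], [A → .], [A → e A . A] }  — shift, reduce
  I8: { [A → e A A .] }  — reduce

Conflict in state I0:
  Shift-reduce conflict between [A → .] and [A → . e A A]
So the grammar is NOT LR(0).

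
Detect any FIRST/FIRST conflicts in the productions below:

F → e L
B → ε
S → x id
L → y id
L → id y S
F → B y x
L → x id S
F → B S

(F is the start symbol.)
No FIRST/FIRST conflicts.

A FIRST/FIRST conflict occurs when two productions N → α and N → β for the same non-terminal have FIRST(α) ∩ FIRST(β) ≠ ∅ (with ε ∈ FIRST of a nullable right-hand side, so two nullable alternatives also conflict).

FIRST sets of the non-terminals at (or reachable through a nullable prefix from) the front of some alternative:
  FIRST(B) = { ε }
  FIRST(S) = { 'x' }

Productions for F:
  F → e L: FIRST = { 'e' }
  F → B y x: FIRST = { 'y' }
  F → B S: FIRST = { 'x' }
Productions for L:
  L → y id: FIRST = { 'y' }
  L → id y S: FIRST = { 'id' }
  L → x id S: FIRST = { 'x' }
B, S have only one production, so no FIRST/FIRST conflict is possible there.

All alternatives of each non-terminal have pairwise disjoint FIRST sets.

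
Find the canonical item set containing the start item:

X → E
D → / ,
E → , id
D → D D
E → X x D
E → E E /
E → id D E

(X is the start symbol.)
First, augment the grammar with X' → X
I₀ = CLOSURE({ [X' → . X] }):
  [X' → . X] has the dot before X: add [X → . E]
  [X → . E] has the dot before E: add [E → . , id], [E → . X x D], [E → . E E /], [E → . id D E]
No further items can be added.

I₀ = { [E → . , id], [E → . E E /], [E → . X x D], [E → . id D E], [X → . E], [X' → . X] }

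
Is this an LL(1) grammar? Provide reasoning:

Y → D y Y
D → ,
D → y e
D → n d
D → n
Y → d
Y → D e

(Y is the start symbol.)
Relevant sets:
  FIRST(D) = { ',', 'n', 'y' }

For Y:
  PREDICT(Y → D y Y) = { ',', 'n', 'y' }
  PREDICT(Y → d) = { 'd' }
  PREDICT(Y → D e) = { ',', 'n', 'y' }
For D:
  PREDICT(D → ',') = { ',' }
  PREDICT(D → y e) = { 'y' }
  PREDICT(D → n d) = { 'n' }
  PREDICT(D → n) = { 'n' }

Conflict found: Predict set conflict for Y: { ',', 'n', 'y' }
The grammar is NOT LL(1).

Answer: No. Predict set conflict for Y: { ',', 'n', 'y' }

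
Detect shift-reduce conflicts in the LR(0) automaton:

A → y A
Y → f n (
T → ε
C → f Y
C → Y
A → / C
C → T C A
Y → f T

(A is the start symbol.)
Augment with A' → A and build the canonical LR(0) collection (I0 = CLOSURE({[A' → . A]}), then GOTO on every symbol after a dot until no new states appear). It has 16 states:
  I0: { [A → . / C], [A → . y A], [A' → . A] }  — shift
  I1: { [A → / . C], [C → . T C A], [C → . Y], [C → . f Y], [T → .], [Y → . f T], [Y → . f n (] }  — shift, reduce
  I2: { [A' → A .] }  — accept
  I3: { [A → . / C], [A → . y A], [A → y . A] }  — shift
  I4: { [A → y A .] }  — reduce
  I5: { [A → / C .] }  — reduce
  I6: { [C → . T C A], [C → . Y], [C → . f Y], [C → T . C A], [T → .], [Y → . f T], [Y → . f n (] }  — shift, reduce
  I7: { [C → Y .] }  — reduce
  I8: { [C → f . Y], [T → .], [Y → . f T], [Y → . f n (], [Y → f . T], [Y → f . n (] }  — shift, reduce
  I9: { [Y → f T .] }  — reduce
  I10: { [C → f Y .] }  — reduce
  I11: { [T → .], [Y → f . T], [Y → f . n (] }  — shift, reduce
  I12: { [Y → f n . (] }  — shift
  I13: { [Y → f n ( .] }  — reduce
  I14: { [A → . / C], [A → . y A], [C → T C . A] }  — shift
  I15: { [C → T C A .] }  — reduce

I1 contains reduce item [T → .] and shift items [C → . f Y], [Y → . f T], [Y → . f n (] — shift-reduce conflict.
I6 contains reduce item [T → .] and shift items [C → . f Y], [Y → . f T], [Y → . f n (] — shift-reduce conflict.
I8 contains reduce item [T → .] and shift items [Y → . f T], [Y → . f n (], [Y → f . n (] — shift-reduce conflict.
I11 contains reduce item [T → .] and shift item [Y → f . n (] — shift-reduce conflict.

Answer: Yes — I1: [T → .] vs [C → . f Y]; I6: [T → .] vs [C → . f Y]; I8: [T → .] vs [Y → . f T]; I11: [T → .] vs [Y → f . n (]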